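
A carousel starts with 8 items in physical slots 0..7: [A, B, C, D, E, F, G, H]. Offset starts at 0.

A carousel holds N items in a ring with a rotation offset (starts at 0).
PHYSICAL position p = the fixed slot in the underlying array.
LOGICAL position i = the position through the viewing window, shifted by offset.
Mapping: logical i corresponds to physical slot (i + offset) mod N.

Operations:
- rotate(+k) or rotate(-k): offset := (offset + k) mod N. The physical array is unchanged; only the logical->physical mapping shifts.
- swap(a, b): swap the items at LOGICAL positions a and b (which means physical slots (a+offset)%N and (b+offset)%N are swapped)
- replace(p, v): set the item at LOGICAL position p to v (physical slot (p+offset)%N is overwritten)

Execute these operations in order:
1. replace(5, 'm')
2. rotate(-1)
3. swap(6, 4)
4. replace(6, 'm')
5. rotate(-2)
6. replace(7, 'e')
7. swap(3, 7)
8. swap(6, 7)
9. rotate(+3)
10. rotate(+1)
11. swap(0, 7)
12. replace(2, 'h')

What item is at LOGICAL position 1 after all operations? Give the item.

Answer: C

Derivation:
After op 1 (replace(5, 'm')): offset=0, physical=[A,B,C,D,E,m,G,H], logical=[A,B,C,D,E,m,G,H]
After op 2 (rotate(-1)): offset=7, physical=[A,B,C,D,E,m,G,H], logical=[H,A,B,C,D,E,m,G]
After op 3 (swap(6, 4)): offset=7, physical=[A,B,C,m,E,D,G,H], logical=[H,A,B,C,m,E,D,G]
After op 4 (replace(6, 'm')): offset=7, physical=[A,B,C,m,E,m,G,H], logical=[H,A,B,C,m,E,m,G]
After op 5 (rotate(-2)): offset=5, physical=[A,B,C,m,E,m,G,H], logical=[m,G,H,A,B,C,m,E]
After op 6 (replace(7, 'e')): offset=5, physical=[A,B,C,m,e,m,G,H], logical=[m,G,H,A,B,C,m,e]
After op 7 (swap(3, 7)): offset=5, physical=[e,B,C,m,A,m,G,H], logical=[m,G,H,e,B,C,m,A]
After op 8 (swap(6, 7)): offset=5, physical=[e,B,C,A,m,m,G,H], logical=[m,G,H,e,B,C,A,m]
After op 9 (rotate(+3)): offset=0, physical=[e,B,C,A,m,m,G,H], logical=[e,B,C,A,m,m,G,H]
After op 10 (rotate(+1)): offset=1, physical=[e,B,C,A,m,m,G,H], logical=[B,C,A,m,m,G,H,e]
After op 11 (swap(0, 7)): offset=1, physical=[B,e,C,A,m,m,G,H], logical=[e,C,A,m,m,G,H,B]
After op 12 (replace(2, 'h')): offset=1, physical=[B,e,C,h,m,m,G,H], logical=[e,C,h,m,m,G,H,B]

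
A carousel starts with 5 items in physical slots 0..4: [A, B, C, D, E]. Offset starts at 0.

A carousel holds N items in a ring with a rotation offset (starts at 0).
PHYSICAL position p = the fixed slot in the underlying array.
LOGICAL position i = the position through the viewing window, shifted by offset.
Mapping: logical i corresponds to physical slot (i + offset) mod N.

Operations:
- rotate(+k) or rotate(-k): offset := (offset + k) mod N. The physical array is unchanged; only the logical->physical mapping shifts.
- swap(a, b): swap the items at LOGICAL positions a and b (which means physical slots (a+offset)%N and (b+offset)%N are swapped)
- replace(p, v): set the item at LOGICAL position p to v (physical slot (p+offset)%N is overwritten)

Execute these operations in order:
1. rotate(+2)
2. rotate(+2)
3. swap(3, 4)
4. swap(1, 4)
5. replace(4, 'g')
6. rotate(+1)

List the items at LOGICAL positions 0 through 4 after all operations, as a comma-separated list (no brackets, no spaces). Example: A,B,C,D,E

Answer: C,B,D,g,E

Derivation:
After op 1 (rotate(+2)): offset=2, physical=[A,B,C,D,E], logical=[C,D,E,A,B]
After op 2 (rotate(+2)): offset=4, physical=[A,B,C,D,E], logical=[E,A,B,C,D]
After op 3 (swap(3, 4)): offset=4, physical=[A,B,D,C,E], logical=[E,A,B,D,C]
After op 4 (swap(1, 4)): offset=4, physical=[C,B,D,A,E], logical=[E,C,B,D,A]
After op 5 (replace(4, 'g')): offset=4, physical=[C,B,D,g,E], logical=[E,C,B,D,g]
After op 6 (rotate(+1)): offset=0, physical=[C,B,D,g,E], logical=[C,B,D,g,E]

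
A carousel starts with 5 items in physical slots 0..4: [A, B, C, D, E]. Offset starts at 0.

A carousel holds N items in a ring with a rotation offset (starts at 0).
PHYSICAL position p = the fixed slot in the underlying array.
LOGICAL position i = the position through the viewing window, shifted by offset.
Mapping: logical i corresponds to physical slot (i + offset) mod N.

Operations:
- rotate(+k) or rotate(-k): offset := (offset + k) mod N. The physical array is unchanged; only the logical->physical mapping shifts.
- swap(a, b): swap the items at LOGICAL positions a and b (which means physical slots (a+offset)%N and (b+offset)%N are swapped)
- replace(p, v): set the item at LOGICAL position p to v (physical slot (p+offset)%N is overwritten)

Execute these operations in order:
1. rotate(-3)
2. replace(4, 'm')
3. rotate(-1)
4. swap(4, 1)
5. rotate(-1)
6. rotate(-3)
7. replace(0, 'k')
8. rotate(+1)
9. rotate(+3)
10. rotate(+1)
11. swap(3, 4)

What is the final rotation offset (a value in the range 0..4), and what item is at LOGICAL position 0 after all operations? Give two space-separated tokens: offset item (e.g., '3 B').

Answer: 2 k

Derivation:
After op 1 (rotate(-3)): offset=2, physical=[A,B,C,D,E], logical=[C,D,E,A,B]
After op 2 (replace(4, 'm')): offset=2, physical=[A,m,C,D,E], logical=[C,D,E,A,m]
After op 3 (rotate(-1)): offset=1, physical=[A,m,C,D,E], logical=[m,C,D,E,A]
After op 4 (swap(4, 1)): offset=1, physical=[C,m,A,D,E], logical=[m,A,D,E,C]
After op 5 (rotate(-1)): offset=0, physical=[C,m,A,D,E], logical=[C,m,A,D,E]
After op 6 (rotate(-3)): offset=2, physical=[C,m,A,D,E], logical=[A,D,E,C,m]
After op 7 (replace(0, 'k')): offset=2, physical=[C,m,k,D,E], logical=[k,D,E,C,m]
After op 8 (rotate(+1)): offset=3, physical=[C,m,k,D,E], logical=[D,E,C,m,k]
After op 9 (rotate(+3)): offset=1, physical=[C,m,k,D,E], logical=[m,k,D,E,C]
After op 10 (rotate(+1)): offset=2, physical=[C,m,k,D,E], logical=[k,D,E,C,m]
After op 11 (swap(3, 4)): offset=2, physical=[m,C,k,D,E], logical=[k,D,E,m,C]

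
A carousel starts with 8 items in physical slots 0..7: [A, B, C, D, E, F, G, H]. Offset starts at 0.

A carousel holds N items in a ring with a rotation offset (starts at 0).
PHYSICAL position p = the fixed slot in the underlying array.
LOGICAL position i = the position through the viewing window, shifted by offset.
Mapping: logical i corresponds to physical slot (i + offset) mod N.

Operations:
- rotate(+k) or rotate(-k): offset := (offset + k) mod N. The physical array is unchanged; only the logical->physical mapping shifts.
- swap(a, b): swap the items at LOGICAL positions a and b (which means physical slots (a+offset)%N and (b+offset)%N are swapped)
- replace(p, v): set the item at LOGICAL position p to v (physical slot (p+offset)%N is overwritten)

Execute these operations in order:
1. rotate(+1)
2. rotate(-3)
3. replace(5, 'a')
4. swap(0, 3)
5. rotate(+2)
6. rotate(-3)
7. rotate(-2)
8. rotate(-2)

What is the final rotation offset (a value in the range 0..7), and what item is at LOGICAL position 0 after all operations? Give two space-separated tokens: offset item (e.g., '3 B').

After op 1 (rotate(+1)): offset=1, physical=[A,B,C,D,E,F,G,H], logical=[B,C,D,E,F,G,H,A]
After op 2 (rotate(-3)): offset=6, physical=[A,B,C,D,E,F,G,H], logical=[G,H,A,B,C,D,E,F]
After op 3 (replace(5, 'a')): offset=6, physical=[A,B,C,a,E,F,G,H], logical=[G,H,A,B,C,a,E,F]
After op 4 (swap(0, 3)): offset=6, physical=[A,G,C,a,E,F,B,H], logical=[B,H,A,G,C,a,E,F]
After op 5 (rotate(+2)): offset=0, physical=[A,G,C,a,E,F,B,H], logical=[A,G,C,a,E,F,B,H]
After op 6 (rotate(-3)): offset=5, physical=[A,G,C,a,E,F,B,H], logical=[F,B,H,A,G,C,a,E]
After op 7 (rotate(-2)): offset=3, physical=[A,G,C,a,E,F,B,H], logical=[a,E,F,B,H,A,G,C]
After op 8 (rotate(-2)): offset=1, physical=[A,G,C,a,E,F,B,H], logical=[G,C,a,E,F,B,H,A]

Answer: 1 G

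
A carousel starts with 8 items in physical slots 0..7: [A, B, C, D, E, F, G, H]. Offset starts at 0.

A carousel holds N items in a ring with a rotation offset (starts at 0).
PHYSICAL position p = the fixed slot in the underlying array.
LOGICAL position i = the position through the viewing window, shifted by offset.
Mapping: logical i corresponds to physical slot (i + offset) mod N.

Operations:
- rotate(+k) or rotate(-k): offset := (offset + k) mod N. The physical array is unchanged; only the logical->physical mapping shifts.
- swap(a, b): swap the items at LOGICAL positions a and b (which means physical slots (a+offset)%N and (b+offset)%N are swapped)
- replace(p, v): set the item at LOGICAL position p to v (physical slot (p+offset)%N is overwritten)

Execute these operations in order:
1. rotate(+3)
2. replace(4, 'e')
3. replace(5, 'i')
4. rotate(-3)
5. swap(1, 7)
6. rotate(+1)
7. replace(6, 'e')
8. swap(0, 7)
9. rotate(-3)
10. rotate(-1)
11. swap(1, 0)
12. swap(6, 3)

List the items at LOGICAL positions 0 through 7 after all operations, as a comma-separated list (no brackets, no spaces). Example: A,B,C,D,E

After op 1 (rotate(+3)): offset=3, physical=[A,B,C,D,E,F,G,H], logical=[D,E,F,G,H,A,B,C]
After op 2 (replace(4, 'e')): offset=3, physical=[A,B,C,D,E,F,G,e], logical=[D,E,F,G,e,A,B,C]
After op 3 (replace(5, 'i')): offset=3, physical=[i,B,C,D,E,F,G,e], logical=[D,E,F,G,e,i,B,C]
After op 4 (rotate(-3)): offset=0, physical=[i,B,C,D,E,F,G,e], logical=[i,B,C,D,E,F,G,e]
After op 5 (swap(1, 7)): offset=0, physical=[i,e,C,D,E,F,G,B], logical=[i,e,C,D,E,F,G,B]
After op 6 (rotate(+1)): offset=1, physical=[i,e,C,D,E,F,G,B], logical=[e,C,D,E,F,G,B,i]
After op 7 (replace(6, 'e')): offset=1, physical=[i,e,C,D,E,F,G,e], logical=[e,C,D,E,F,G,e,i]
After op 8 (swap(0, 7)): offset=1, physical=[e,i,C,D,E,F,G,e], logical=[i,C,D,E,F,G,e,e]
After op 9 (rotate(-3)): offset=6, physical=[e,i,C,D,E,F,G,e], logical=[G,e,e,i,C,D,E,F]
After op 10 (rotate(-1)): offset=5, physical=[e,i,C,D,E,F,G,e], logical=[F,G,e,e,i,C,D,E]
After op 11 (swap(1, 0)): offset=5, physical=[e,i,C,D,E,G,F,e], logical=[G,F,e,e,i,C,D,E]
After op 12 (swap(6, 3)): offset=5, physical=[D,i,C,e,E,G,F,e], logical=[G,F,e,D,i,C,e,E]

Answer: G,F,e,D,i,C,e,E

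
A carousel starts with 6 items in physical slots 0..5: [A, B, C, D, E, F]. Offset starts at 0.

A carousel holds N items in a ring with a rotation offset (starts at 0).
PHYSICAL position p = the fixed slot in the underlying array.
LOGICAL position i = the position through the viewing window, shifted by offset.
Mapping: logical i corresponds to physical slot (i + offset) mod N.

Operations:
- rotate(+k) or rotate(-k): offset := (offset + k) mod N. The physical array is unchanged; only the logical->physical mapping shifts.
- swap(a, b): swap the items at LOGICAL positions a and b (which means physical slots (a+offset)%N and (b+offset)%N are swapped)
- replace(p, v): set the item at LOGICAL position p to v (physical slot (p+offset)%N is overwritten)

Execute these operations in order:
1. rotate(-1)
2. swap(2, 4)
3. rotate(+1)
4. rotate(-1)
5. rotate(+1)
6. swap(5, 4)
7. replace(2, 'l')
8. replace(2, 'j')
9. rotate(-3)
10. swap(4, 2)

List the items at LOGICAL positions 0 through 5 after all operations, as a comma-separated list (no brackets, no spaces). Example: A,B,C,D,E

After op 1 (rotate(-1)): offset=5, physical=[A,B,C,D,E,F], logical=[F,A,B,C,D,E]
After op 2 (swap(2, 4)): offset=5, physical=[A,D,C,B,E,F], logical=[F,A,D,C,B,E]
After op 3 (rotate(+1)): offset=0, physical=[A,D,C,B,E,F], logical=[A,D,C,B,E,F]
After op 4 (rotate(-1)): offset=5, physical=[A,D,C,B,E,F], logical=[F,A,D,C,B,E]
After op 5 (rotate(+1)): offset=0, physical=[A,D,C,B,E,F], logical=[A,D,C,B,E,F]
After op 6 (swap(5, 4)): offset=0, physical=[A,D,C,B,F,E], logical=[A,D,C,B,F,E]
After op 7 (replace(2, 'l')): offset=0, physical=[A,D,l,B,F,E], logical=[A,D,l,B,F,E]
After op 8 (replace(2, 'j')): offset=0, physical=[A,D,j,B,F,E], logical=[A,D,j,B,F,E]
After op 9 (rotate(-3)): offset=3, physical=[A,D,j,B,F,E], logical=[B,F,E,A,D,j]
After op 10 (swap(4, 2)): offset=3, physical=[A,E,j,B,F,D], logical=[B,F,D,A,E,j]

Answer: B,F,D,A,E,j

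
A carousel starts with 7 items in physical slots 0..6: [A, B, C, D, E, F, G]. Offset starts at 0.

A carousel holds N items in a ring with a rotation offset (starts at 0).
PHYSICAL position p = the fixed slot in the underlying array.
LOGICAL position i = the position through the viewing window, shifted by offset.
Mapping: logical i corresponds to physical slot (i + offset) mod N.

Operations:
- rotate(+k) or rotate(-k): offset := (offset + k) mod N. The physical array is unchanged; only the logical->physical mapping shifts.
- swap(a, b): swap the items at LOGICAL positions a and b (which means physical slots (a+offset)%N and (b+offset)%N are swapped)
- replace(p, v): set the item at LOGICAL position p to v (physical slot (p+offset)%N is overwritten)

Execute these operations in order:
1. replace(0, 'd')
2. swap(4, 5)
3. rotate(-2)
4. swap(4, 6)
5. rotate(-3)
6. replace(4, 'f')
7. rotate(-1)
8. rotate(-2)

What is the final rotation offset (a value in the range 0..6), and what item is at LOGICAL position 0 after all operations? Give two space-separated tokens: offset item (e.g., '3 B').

Answer: 6 f

Derivation:
After op 1 (replace(0, 'd')): offset=0, physical=[d,B,C,D,E,F,G], logical=[d,B,C,D,E,F,G]
After op 2 (swap(4, 5)): offset=0, physical=[d,B,C,D,F,E,G], logical=[d,B,C,D,F,E,G]
After op 3 (rotate(-2)): offset=5, physical=[d,B,C,D,F,E,G], logical=[E,G,d,B,C,D,F]
After op 4 (swap(4, 6)): offset=5, physical=[d,B,F,D,C,E,G], logical=[E,G,d,B,F,D,C]
After op 5 (rotate(-3)): offset=2, physical=[d,B,F,D,C,E,G], logical=[F,D,C,E,G,d,B]
After op 6 (replace(4, 'f')): offset=2, physical=[d,B,F,D,C,E,f], logical=[F,D,C,E,f,d,B]
After op 7 (rotate(-1)): offset=1, physical=[d,B,F,D,C,E,f], logical=[B,F,D,C,E,f,d]
After op 8 (rotate(-2)): offset=6, physical=[d,B,F,D,C,E,f], logical=[f,d,B,F,D,C,E]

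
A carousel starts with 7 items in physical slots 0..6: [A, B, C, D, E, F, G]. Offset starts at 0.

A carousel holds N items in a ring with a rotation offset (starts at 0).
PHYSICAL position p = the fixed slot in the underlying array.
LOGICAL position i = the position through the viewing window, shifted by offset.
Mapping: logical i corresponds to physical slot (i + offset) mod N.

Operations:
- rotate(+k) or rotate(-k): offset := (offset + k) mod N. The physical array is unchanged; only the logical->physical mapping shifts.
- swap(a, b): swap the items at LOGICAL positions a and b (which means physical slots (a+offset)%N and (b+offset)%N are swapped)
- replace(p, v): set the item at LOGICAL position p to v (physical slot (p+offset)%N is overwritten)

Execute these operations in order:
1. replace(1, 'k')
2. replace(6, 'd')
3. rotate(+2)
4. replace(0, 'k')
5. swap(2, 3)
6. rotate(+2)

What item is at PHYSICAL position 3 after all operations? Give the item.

After op 1 (replace(1, 'k')): offset=0, physical=[A,k,C,D,E,F,G], logical=[A,k,C,D,E,F,G]
After op 2 (replace(6, 'd')): offset=0, physical=[A,k,C,D,E,F,d], logical=[A,k,C,D,E,F,d]
After op 3 (rotate(+2)): offset=2, physical=[A,k,C,D,E,F,d], logical=[C,D,E,F,d,A,k]
After op 4 (replace(0, 'k')): offset=2, physical=[A,k,k,D,E,F,d], logical=[k,D,E,F,d,A,k]
After op 5 (swap(2, 3)): offset=2, physical=[A,k,k,D,F,E,d], logical=[k,D,F,E,d,A,k]
After op 6 (rotate(+2)): offset=4, physical=[A,k,k,D,F,E,d], logical=[F,E,d,A,k,k,D]

Answer: D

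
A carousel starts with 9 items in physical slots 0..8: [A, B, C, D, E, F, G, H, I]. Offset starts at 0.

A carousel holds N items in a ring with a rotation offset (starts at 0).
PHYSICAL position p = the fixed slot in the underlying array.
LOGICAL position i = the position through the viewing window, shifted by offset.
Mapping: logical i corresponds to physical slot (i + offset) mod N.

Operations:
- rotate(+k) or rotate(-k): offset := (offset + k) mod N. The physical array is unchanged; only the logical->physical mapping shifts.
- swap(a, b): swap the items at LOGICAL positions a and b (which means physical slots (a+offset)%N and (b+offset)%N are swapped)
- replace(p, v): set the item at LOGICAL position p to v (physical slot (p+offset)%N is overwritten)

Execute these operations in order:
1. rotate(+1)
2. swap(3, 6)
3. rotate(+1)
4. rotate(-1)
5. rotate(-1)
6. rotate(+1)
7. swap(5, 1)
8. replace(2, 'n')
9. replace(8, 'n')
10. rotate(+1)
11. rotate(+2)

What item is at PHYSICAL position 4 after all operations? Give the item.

Answer: H

Derivation:
After op 1 (rotate(+1)): offset=1, physical=[A,B,C,D,E,F,G,H,I], logical=[B,C,D,E,F,G,H,I,A]
After op 2 (swap(3, 6)): offset=1, physical=[A,B,C,D,H,F,G,E,I], logical=[B,C,D,H,F,G,E,I,A]
After op 3 (rotate(+1)): offset=2, physical=[A,B,C,D,H,F,G,E,I], logical=[C,D,H,F,G,E,I,A,B]
After op 4 (rotate(-1)): offset=1, physical=[A,B,C,D,H,F,G,E,I], logical=[B,C,D,H,F,G,E,I,A]
After op 5 (rotate(-1)): offset=0, physical=[A,B,C,D,H,F,G,E,I], logical=[A,B,C,D,H,F,G,E,I]
After op 6 (rotate(+1)): offset=1, physical=[A,B,C,D,H,F,G,E,I], logical=[B,C,D,H,F,G,E,I,A]
After op 7 (swap(5, 1)): offset=1, physical=[A,B,G,D,H,F,C,E,I], logical=[B,G,D,H,F,C,E,I,A]
After op 8 (replace(2, 'n')): offset=1, physical=[A,B,G,n,H,F,C,E,I], logical=[B,G,n,H,F,C,E,I,A]
After op 9 (replace(8, 'n')): offset=1, physical=[n,B,G,n,H,F,C,E,I], logical=[B,G,n,H,F,C,E,I,n]
After op 10 (rotate(+1)): offset=2, physical=[n,B,G,n,H,F,C,E,I], logical=[G,n,H,F,C,E,I,n,B]
After op 11 (rotate(+2)): offset=4, physical=[n,B,G,n,H,F,C,E,I], logical=[H,F,C,E,I,n,B,G,n]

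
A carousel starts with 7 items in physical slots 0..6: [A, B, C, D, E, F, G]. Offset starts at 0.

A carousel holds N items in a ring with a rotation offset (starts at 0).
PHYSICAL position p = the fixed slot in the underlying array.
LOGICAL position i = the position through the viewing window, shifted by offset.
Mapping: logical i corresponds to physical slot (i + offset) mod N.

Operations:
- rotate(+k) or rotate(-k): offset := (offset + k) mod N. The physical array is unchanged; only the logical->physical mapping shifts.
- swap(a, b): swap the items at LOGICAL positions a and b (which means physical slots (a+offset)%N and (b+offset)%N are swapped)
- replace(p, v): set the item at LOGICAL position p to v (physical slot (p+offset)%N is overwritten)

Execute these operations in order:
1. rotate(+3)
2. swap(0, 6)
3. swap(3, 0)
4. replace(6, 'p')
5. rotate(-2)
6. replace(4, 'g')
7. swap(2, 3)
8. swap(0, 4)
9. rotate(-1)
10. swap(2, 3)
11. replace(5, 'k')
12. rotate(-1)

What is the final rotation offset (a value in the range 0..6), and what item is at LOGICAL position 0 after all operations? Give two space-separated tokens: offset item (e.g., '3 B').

After op 1 (rotate(+3)): offset=3, physical=[A,B,C,D,E,F,G], logical=[D,E,F,G,A,B,C]
After op 2 (swap(0, 6)): offset=3, physical=[A,B,D,C,E,F,G], logical=[C,E,F,G,A,B,D]
After op 3 (swap(3, 0)): offset=3, physical=[A,B,D,G,E,F,C], logical=[G,E,F,C,A,B,D]
After op 4 (replace(6, 'p')): offset=3, physical=[A,B,p,G,E,F,C], logical=[G,E,F,C,A,B,p]
After op 5 (rotate(-2)): offset=1, physical=[A,B,p,G,E,F,C], logical=[B,p,G,E,F,C,A]
After op 6 (replace(4, 'g')): offset=1, physical=[A,B,p,G,E,g,C], logical=[B,p,G,E,g,C,A]
After op 7 (swap(2, 3)): offset=1, physical=[A,B,p,E,G,g,C], logical=[B,p,E,G,g,C,A]
After op 8 (swap(0, 4)): offset=1, physical=[A,g,p,E,G,B,C], logical=[g,p,E,G,B,C,A]
After op 9 (rotate(-1)): offset=0, physical=[A,g,p,E,G,B,C], logical=[A,g,p,E,G,B,C]
After op 10 (swap(2, 3)): offset=0, physical=[A,g,E,p,G,B,C], logical=[A,g,E,p,G,B,C]
After op 11 (replace(5, 'k')): offset=0, physical=[A,g,E,p,G,k,C], logical=[A,g,E,p,G,k,C]
After op 12 (rotate(-1)): offset=6, physical=[A,g,E,p,G,k,C], logical=[C,A,g,E,p,G,k]

Answer: 6 C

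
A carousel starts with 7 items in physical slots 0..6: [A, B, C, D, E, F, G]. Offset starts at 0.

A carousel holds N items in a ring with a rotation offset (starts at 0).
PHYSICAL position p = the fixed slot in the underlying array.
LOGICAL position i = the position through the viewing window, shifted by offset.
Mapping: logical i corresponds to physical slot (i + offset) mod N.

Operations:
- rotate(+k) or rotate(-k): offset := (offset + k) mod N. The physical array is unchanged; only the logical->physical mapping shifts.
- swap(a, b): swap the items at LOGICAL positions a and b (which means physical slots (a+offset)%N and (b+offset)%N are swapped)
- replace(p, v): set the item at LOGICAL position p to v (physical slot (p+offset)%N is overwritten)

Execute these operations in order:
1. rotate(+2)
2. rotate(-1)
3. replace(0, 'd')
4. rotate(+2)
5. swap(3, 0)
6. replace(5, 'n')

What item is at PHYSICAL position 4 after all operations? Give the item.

Answer: E

Derivation:
After op 1 (rotate(+2)): offset=2, physical=[A,B,C,D,E,F,G], logical=[C,D,E,F,G,A,B]
After op 2 (rotate(-1)): offset=1, physical=[A,B,C,D,E,F,G], logical=[B,C,D,E,F,G,A]
After op 3 (replace(0, 'd')): offset=1, physical=[A,d,C,D,E,F,G], logical=[d,C,D,E,F,G,A]
After op 4 (rotate(+2)): offset=3, physical=[A,d,C,D,E,F,G], logical=[D,E,F,G,A,d,C]
After op 5 (swap(3, 0)): offset=3, physical=[A,d,C,G,E,F,D], logical=[G,E,F,D,A,d,C]
After op 6 (replace(5, 'n')): offset=3, physical=[A,n,C,G,E,F,D], logical=[G,E,F,D,A,n,C]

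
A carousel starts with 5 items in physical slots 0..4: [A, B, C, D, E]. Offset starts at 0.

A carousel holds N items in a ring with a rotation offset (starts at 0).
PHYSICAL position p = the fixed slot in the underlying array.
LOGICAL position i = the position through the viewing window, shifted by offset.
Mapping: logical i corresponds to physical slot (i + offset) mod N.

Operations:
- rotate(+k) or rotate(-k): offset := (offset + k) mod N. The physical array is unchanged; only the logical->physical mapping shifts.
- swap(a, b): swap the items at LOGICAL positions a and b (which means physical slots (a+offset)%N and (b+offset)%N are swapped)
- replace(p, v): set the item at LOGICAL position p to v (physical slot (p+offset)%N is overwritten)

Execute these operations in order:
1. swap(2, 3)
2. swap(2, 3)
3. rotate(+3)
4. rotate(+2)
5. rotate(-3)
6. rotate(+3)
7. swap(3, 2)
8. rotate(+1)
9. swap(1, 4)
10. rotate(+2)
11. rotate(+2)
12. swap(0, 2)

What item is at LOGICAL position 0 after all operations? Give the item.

Answer: A

Derivation:
After op 1 (swap(2, 3)): offset=0, physical=[A,B,D,C,E], logical=[A,B,D,C,E]
After op 2 (swap(2, 3)): offset=0, physical=[A,B,C,D,E], logical=[A,B,C,D,E]
After op 3 (rotate(+3)): offset=3, physical=[A,B,C,D,E], logical=[D,E,A,B,C]
After op 4 (rotate(+2)): offset=0, physical=[A,B,C,D,E], logical=[A,B,C,D,E]
After op 5 (rotate(-3)): offset=2, physical=[A,B,C,D,E], logical=[C,D,E,A,B]
After op 6 (rotate(+3)): offset=0, physical=[A,B,C,D,E], logical=[A,B,C,D,E]
After op 7 (swap(3, 2)): offset=0, physical=[A,B,D,C,E], logical=[A,B,D,C,E]
After op 8 (rotate(+1)): offset=1, physical=[A,B,D,C,E], logical=[B,D,C,E,A]
After op 9 (swap(1, 4)): offset=1, physical=[D,B,A,C,E], logical=[B,A,C,E,D]
After op 10 (rotate(+2)): offset=3, physical=[D,B,A,C,E], logical=[C,E,D,B,A]
After op 11 (rotate(+2)): offset=0, physical=[D,B,A,C,E], logical=[D,B,A,C,E]
After op 12 (swap(0, 2)): offset=0, physical=[A,B,D,C,E], logical=[A,B,D,C,E]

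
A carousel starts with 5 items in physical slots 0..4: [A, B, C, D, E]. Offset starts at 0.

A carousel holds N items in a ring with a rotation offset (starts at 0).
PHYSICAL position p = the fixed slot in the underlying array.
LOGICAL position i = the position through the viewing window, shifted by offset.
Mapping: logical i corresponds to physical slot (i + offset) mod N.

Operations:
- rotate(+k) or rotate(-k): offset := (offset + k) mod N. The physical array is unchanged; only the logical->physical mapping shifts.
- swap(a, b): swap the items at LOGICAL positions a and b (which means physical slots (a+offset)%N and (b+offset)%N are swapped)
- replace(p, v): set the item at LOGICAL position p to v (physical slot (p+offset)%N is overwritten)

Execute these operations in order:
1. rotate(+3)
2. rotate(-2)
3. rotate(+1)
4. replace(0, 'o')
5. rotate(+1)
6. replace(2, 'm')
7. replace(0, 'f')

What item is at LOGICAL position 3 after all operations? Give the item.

Answer: B

Derivation:
After op 1 (rotate(+3)): offset=3, physical=[A,B,C,D,E], logical=[D,E,A,B,C]
After op 2 (rotate(-2)): offset=1, physical=[A,B,C,D,E], logical=[B,C,D,E,A]
After op 3 (rotate(+1)): offset=2, physical=[A,B,C,D,E], logical=[C,D,E,A,B]
After op 4 (replace(0, 'o')): offset=2, physical=[A,B,o,D,E], logical=[o,D,E,A,B]
After op 5 (rotate(+1)): offset=3, physical=[A,B,o,D,E], logical=[D,E,A,B,o]
After op 6 (replace(2, 'm')): offset=3, physical=[m,B,o,D,E], logical=[D,E,m,B,o]
After op 7 (replace(0, 'f')): offset=3, physical=[m,B,o,f,E], logical=[f,E,m,B,o]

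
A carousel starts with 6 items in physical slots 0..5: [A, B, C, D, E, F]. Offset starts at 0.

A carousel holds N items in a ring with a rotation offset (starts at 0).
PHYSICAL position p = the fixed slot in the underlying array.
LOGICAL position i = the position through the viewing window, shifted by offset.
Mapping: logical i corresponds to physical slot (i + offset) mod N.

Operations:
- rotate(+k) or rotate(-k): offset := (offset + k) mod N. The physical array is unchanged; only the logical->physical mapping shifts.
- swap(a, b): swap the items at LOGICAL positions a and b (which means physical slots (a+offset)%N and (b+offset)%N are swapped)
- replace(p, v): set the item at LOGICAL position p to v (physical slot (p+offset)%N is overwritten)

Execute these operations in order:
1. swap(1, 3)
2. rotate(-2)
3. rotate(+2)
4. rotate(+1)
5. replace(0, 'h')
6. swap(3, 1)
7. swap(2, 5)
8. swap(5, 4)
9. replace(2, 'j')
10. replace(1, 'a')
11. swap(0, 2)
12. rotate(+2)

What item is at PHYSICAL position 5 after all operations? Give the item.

After op 1 (swap(1, 3)): offset=0, physical=[A,D,C,B,E,F], logical=[A,D,C,B,E,F]
After op 2 (rotate(-2)): offset=4, physical=[A,D,C,B,E,F], logical=[E,F,A,D,C,B]
After op 3 (rotate(+2)): offset=0, physical=[A,D,C,B,E,F], logical=[A,D,C,B,E,F]
After op 4 (rotate(+1)): offset=1, physical=[A,D,C,B,E,F], logical=[D,C,B,E,F,A]
After op 5 (replace(0, 'h')): offset=1, physical=[A,h,C,B,E,F], logical=[h,C,B,E,F,A]
After op 6 (swap(3, 1)): offset=1, physical=[A,h,E,B,C,F], logical=[h,E,B,C,F,A]
After op 7 (swap(2, 5)): offset=1, physical=[B,h,E,A,C,F], logical=[h,E,A,C,F,B]
After op 8 (swap(5, 4)): offset=1, physical=[F,h,E,A,C,B], logical=[h,E,A,C,B,F]
After op 9 (replace(2, 'j')): offset=1, physical=[F,h,E,j,C,B], logical=[h,E,j,C,B,F]
After op 10 (replace(1, 'a')): offset=1, physical=[F,h,a,j,C,B], logical=[h,a,j,C,B,F]
After op 11 (swap(0, 2)): offset=1, physical=[F,j,a,h,C,B], logical=[j,a,h,C,B,F]
After op 12 (rotate(+2)): offset=3, physical=[F,j,a,h,C,B], logical=[h,C,B,F,j,a]

Answer: B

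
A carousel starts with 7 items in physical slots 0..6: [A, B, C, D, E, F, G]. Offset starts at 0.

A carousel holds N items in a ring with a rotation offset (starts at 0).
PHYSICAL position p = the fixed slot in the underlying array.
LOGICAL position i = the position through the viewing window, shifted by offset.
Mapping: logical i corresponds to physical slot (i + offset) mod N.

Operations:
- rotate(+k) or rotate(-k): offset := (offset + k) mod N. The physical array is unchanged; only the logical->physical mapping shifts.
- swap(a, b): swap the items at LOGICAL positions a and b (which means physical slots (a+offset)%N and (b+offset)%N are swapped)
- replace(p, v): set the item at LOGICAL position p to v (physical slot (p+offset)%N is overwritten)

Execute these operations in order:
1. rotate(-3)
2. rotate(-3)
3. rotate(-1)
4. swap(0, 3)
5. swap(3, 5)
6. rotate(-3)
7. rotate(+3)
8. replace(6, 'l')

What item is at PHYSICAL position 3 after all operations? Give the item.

Answer: F

Derivation:
After op 1 (rotate(-3)): offset=4, physical=[A,B,C,D,E,F,G], logical=[E,F,G,A,B,C,D]
After op 2 (rotate(-3)): offset=1, physical=[A,B,C,D,E,F,G], logical=[B,C,D,E,F,G,A]
After op 3 (rotate(-1)): offset=0, physical=[A,B,C,D,E,F,G], logical=[A,B,C,D,E,F,G]
After op 4 (swap(0, 3)): offset=0, physical=[D,B,C,A,E,F,G], logical=[D,B,C,A,E,F,G]
After op 5 (swap(3, 5)): offset=0, physical=[D,B,C,F,E,A,G], logical=[D,B,C,F,E,A,G]
After op 6 (rotate(-3)): offset=4, physical=[D,B,C,F,E,A,G], logical=[E,A,G,D,B,C,F]
After op 7 (rotate(+3)): offset=0, physical=[D,B,C,F,E,A,G], logical=[D,B,C,F,E,A,G]
After op 8 (replace(6, 'l')): offset=0, physical=[D,B,C,F,E,A,l], logical=[D,B,C,F,E,A,l]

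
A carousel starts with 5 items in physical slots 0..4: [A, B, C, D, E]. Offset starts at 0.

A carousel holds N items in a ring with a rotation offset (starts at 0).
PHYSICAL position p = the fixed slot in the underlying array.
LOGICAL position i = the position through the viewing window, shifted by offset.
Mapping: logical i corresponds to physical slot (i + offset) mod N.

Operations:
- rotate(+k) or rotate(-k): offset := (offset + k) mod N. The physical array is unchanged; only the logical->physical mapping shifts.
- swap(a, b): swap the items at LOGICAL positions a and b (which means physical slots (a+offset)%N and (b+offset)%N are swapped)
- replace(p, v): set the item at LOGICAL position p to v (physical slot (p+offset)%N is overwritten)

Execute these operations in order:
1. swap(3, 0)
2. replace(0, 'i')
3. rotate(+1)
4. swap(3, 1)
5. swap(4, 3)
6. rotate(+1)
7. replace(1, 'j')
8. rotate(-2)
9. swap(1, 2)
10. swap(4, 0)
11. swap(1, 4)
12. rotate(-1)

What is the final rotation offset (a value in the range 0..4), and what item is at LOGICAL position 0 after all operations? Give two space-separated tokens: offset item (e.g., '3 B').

After op 1 (swap(3, 0)): offset=0, physical=[D,B,C,A,E], logical=[D,B,C,A,E]
After op 2 (replace(0, 'i')): offset=0, physical=[i,B,C,A,E], logical=[i,B,C,A,E]
After op 3 (rotate(+1)): offset=1, physical=[i,B,C,A,E], logical=[B,C,A,E,i]
After op 4 (swap(3, 1)): offset=1, physical=[i,B,E,A,C], logical=[B,E,A,C,i]
After op 5 (swap(4, 3)): offset=1, physical=[C,B,E,A,i], logical=[B,E,A,i,C]
After op 6 (rotate(+1)): offset=2, physical=[C,B,E,A,i], logical=[E,A,i,C,B]
After op 7 (replace(1, 'j')): offset=2, physical=[C,B,E,j,i], logical=[E,j,i,C,B]
After op 8 (rotate(-2)): offset=0, physical=[C,B,E,j,i], logical=[C,B,E,j,i]
After op 9 (swap(1, 2)): offset=0, physical=[C,E,B,j,i], logical=[C,E,B,j,i]
After op 10 (swap(4, 0)): offset=0, physical=[i,E,B,j,C], logical=[i,E,B,j,C]
After op 11 (swap(1, 4)): offset=0, physical=[i,C,B,j,E], logical=[i,C,B,j,E]
After op 12 (rotate(-1)): offset=4, physical=[i,C,B,j,E], logical=[E,i,C,B,j]

Answer: 4 E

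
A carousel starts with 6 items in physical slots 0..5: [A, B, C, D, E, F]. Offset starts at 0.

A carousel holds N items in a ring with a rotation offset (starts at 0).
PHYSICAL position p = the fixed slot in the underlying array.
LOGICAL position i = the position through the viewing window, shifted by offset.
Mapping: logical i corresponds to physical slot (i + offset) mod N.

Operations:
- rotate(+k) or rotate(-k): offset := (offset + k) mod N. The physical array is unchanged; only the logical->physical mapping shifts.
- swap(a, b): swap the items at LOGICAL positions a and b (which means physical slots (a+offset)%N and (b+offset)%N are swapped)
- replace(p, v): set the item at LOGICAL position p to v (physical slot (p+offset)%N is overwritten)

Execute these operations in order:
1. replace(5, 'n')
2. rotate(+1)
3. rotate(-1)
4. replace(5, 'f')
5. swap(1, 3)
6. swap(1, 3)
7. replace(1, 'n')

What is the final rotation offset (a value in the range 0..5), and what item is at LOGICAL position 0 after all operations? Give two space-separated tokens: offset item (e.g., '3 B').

After op 1 (replace(5, 'n')): offset=0, physical=[A,B,C,D,E,n], logical=[A,B,C,D,E,n]
After op 2 (rotate(+1)): offset=1, physical=[A,B,C,D,E,n], logical=[B,C,D,E,n,A]
After op 3 (rotate(-1)): offset=0, physical=[A,B,C,D,E,n], logical=[A,B,C,D,E,n]
After op 4 (replace(5, 'f')): offset=0, physical=[A,B,C,D,E,f], logical=[A,B,C,D,E,f]
After op 5 (swap(1, 3)): offset=0, physical=[A,D,C,B,E,f], logical=[A,D,C,B,E,f]
After op 6 (swap(1, 3)): offset=0, physical=[A,B,C,D,E,f], logical=[A,B,C,D,E,f]
After op 7 (replace(1, 'n')): offset=0, physical=[A,n,C,D,E,f], logical=[A,n,C,D,E,f]

Answer: 0 A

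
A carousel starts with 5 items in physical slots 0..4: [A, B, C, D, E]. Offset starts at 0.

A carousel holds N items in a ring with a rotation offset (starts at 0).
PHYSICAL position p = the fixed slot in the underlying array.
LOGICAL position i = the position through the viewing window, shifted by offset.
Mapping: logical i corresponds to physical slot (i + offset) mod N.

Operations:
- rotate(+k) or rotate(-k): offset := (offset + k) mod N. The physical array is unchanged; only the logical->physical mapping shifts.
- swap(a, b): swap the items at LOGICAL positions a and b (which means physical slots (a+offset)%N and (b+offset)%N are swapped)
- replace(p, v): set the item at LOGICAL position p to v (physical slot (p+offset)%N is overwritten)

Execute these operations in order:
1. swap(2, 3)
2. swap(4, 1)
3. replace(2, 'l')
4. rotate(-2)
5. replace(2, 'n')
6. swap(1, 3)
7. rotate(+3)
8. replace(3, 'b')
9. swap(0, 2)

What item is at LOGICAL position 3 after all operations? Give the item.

Answer: b

Derivation:
After op 1 (swap(2, 3)): offset=0, physical=[A,B,D,C,E], logical=[A,B,D,C,E]
After op 2 (swap(4, 1)): offset=0, physical=[A,E,D,C,B], logical=[A,E,D,C,B]
After op 3 (replace(2, 'l')): offset=0, physical=[A,E,l,C,B], logical=[A,E,l,C,B]
After op 4 (rotate(-2)): offset=3, physical=[A,E,l,C,B], logical=[C,B,A,E,l]
After op 5 (replace(2, 'n')): offset=3, physical=[n,E,l,C,B], logical=[C,B,n,E,l]
After op 6 (swap(1, 3)): offset=3, physical=[n,B,l,C,E], logical=[C,E,n,B,l]
After op 7 (rotate(+3)): offset=1, physical=[n,B,l,C,E], logical=[B,l,C,E,n]
After op 8 (replace(3, 'b')): offset=1, physical=[n,B,l,C,b], logical=[B,l,C,b,n]
After op 9 (swap(0, 2)): offset=1, physical=[n,C,l,B,b], logical=[C,l,B,b,n]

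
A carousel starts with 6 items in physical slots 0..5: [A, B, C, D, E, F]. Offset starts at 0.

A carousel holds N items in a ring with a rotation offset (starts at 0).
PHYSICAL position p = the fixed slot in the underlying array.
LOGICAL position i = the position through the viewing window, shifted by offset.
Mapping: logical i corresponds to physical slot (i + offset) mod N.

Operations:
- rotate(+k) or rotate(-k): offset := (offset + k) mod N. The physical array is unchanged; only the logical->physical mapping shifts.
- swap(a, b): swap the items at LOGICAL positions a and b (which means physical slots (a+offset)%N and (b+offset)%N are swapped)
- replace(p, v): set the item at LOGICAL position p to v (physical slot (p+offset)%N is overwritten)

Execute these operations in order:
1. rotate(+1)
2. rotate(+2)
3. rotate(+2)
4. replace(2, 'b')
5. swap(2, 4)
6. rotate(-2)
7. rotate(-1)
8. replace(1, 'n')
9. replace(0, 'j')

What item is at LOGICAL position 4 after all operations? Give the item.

After op 1 (rotate(+1)): offset=1, physical=[A,B,C,D,E,F], logical=[B,C,D,E,F,A]
After op 2 (rotate(+2)): offset=3, physical=[A,B,C,D,E,F], logical=[D,E,F,A,B,C]
After op 3 (rotate(+2)): offset=5, physical=[A,B,C,D,E,F], logical=[F,A,B,C,D,E]
After op 4 (replace(2, 'b')): offset=5, physical=[A,b,C,D,E,F], logical=[F,A,b,C,D,E]
After op 5 (swap(2, 4)): offset=5, physical=[A,D,C,b,E,F], logical=[F,A,D,C,b,E]
After op 6 (rotate(-2)): offset=3, physical=[A,D,C,b,E,F], logical=[b,E,F,A,D,C]
After op 7 (rotate(-1)): offset=2, physical=[A,D,C,b,E,F], logical=[C,b,E,F,A,D]
After op 8 (replace(1, 'n')): offset=2, physical=[A,D,C,n,E,F], logical=[C,n,E,F,A,D]
After op 9 (replace(0, 'j')): offset=2, physical=[A,D,j,n,E,F], logical=[j,n,E,F,A,D]

Answer: A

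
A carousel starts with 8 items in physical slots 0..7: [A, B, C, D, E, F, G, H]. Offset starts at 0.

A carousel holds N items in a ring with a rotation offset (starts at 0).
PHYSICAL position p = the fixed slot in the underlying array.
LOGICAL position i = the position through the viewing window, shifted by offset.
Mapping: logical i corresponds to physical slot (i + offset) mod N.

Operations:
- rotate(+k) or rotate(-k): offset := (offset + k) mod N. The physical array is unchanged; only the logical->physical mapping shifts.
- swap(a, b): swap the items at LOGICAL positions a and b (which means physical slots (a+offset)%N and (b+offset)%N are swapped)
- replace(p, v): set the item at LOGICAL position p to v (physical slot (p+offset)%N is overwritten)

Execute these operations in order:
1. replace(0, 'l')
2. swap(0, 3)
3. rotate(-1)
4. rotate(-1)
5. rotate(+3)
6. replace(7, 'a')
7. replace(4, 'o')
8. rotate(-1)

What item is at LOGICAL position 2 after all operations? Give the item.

Answer: C

Derivation:
After op 1 (replace(0, 'l')): offset=0, physical=[l,B,C,D,E,F,G,H], logical=[l,B,C,D,E,F,G,H]
After op 2 (swap(0, 3)): offset=0, physical=[D,B,C,l,E,F,G,H], logical=[D,B,C,l,E,F,G,H]
After op 3 (rotate(-1)): offset=7, physical=[D,B,C,l,E,F,G,H], logical=[H,D,B,C,l,E,F,G]
After op 4 (rotate(-1)): offset=6, physical=[D,B,C,l,E,F,G,H], logical=[G,H,D,B,C,l,E,F]
After op 5 (rotate(+3)): offset=1, physical=[D,B,C,l,E,F,G,H], logical=[B,C,l,E,F,G,H,D]
After op 6 (replace(7, 'a')): offset=1, physical=[a,B,C,l,E,F,G,H], logical=[B,C,l,E,F,G,H,a]
After op 7 (replace(4, 'o')): offset=1, physical=[a,B,C,l,E,o,G,H], logical=[B,C,l,E,o,G,H,a]
After op 8 (rotate(-1)): offset=0, physical=[a,B,C,l,E,o,G,H], logical=[a,B,C,l,E,o,G,H]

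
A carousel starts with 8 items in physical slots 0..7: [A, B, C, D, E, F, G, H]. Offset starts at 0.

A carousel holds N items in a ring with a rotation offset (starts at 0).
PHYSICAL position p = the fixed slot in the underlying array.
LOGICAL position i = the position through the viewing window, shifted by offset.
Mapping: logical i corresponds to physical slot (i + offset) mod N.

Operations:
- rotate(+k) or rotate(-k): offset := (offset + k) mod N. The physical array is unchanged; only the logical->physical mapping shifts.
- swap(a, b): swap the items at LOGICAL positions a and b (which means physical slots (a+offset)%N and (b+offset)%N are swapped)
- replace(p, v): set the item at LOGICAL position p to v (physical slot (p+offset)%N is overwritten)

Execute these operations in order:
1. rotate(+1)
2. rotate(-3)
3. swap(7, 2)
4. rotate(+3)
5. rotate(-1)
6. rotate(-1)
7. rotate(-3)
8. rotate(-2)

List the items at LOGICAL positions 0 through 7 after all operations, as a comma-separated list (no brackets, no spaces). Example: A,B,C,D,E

After op 1 (rotate(+1)): offset=1, physical=[A,B,C,D,E,F,G,H], logical=[B,C,D,E,F,G,H,A]
After op 2 (rotate(-3)): offset=6, physical=[A,B,C,D,E,F,G,H], logical=[G,H,A,B,C,D,E,F]
After op 3 (swap(7, 2)): offset=6, physical=[F,B,C,D,E,A,G,H], logical=[G,H,F,B,C,D,E,A]
After op 4 (rotate(+3)): offset=1, physical=[F,B,C,D,E,A,G,H], logical=[B,C,D,E,A,G,H,F]
After op 5 (rotate(-1)): offset=0, physical=[F,B,C,D,E,A,G,H], logical=[F,B,C,D,E,A,G,H]
After op 6 (rotate(-1)): offset=7, physical=[F,B,C,D,E,A,G,H], logical=[H,F,B,C,D,E,A,G]
After op 7 (rotate(-3)): offset=4, physical=[F,B,C,D,E,A,G,H], logical=[E,A,G,H,F,B,C,D]
After op 8 (rotate(-2)): offset=2, physical=[F,B,C,D,E,A,G,H], logical=[C,D,E,A,G,H,F,B]

Answer: C,D,E,A,G,H,F,B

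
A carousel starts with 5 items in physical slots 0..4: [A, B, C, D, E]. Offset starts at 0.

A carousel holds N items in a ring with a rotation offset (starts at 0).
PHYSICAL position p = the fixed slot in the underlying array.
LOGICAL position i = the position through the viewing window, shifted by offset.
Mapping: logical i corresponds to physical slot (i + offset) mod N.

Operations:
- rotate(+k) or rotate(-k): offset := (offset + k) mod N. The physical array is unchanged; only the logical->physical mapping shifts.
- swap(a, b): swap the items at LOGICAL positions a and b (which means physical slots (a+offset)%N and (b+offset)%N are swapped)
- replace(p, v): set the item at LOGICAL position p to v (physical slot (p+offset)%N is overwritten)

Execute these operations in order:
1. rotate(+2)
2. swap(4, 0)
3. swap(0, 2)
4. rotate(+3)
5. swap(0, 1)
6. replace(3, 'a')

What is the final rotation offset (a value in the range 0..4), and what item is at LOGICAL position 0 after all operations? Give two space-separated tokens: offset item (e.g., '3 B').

Answer: 0 C

Derivation:
After op 1 (rotate(+2)): offset=2, physical=[A,B,C,D,E], logical=[C,D,E,A,B]
After op 2 (swap(4, 0)): offset=2, physical=[A,C,B,D,E], logical=[B,D,E,A,C]
After op 3 (swap(0, 2)): offset=2, physical=[A,C,E,D,B], logical=[E,D,B,A,C]
After op 4 (rotate(+3)): offset=0, physical=[A,C,E,D,B], logical=[A,C,E,D,B]
After op 5 (swap(0, 1)): offset=0, physical=[C,A,E,D,B], logical=[C,A,E,D,B]
After op 6 (replace(3, 'a')): offset=0, physical=[C,A,E,a,B], logical=[C,A,E,a,B]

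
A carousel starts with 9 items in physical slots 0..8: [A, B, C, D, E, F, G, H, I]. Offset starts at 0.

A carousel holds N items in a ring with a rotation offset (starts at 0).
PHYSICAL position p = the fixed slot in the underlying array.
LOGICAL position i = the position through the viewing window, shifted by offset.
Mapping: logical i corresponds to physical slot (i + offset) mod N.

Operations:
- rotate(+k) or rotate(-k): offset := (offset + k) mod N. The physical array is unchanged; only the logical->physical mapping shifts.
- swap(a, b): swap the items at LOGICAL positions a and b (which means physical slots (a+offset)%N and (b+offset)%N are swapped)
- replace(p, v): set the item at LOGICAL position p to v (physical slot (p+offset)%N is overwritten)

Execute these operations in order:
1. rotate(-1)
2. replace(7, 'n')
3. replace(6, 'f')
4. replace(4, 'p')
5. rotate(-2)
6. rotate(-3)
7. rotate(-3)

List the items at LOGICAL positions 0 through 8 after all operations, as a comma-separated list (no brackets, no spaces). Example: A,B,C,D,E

After op 1 (rotate(-1)): offset=8, physical=[A,B,C,D,E,F,G,H,I], logical=[I,A,B,C,D,E,F,G,H]
After op 2 (replace(7, 'n')): offset=8, physical=[A,B,C,D,E,F,n,H,I], logical=[I,A,B,C,D,E,F,n,H]
After op 3 (replace(6, 'f')): offset=8, physical=[A,B,C,D,E,f,n,H,I], logical=[I,A,B,C,D,E,f,n,H]
After op 4 (replace(4, 'p')): offset=8, physical=[A,B,C,p,E,f,n,H,I], logical=[I,A,B,C,p,E,f,n,H]
After op 5 (rotate(-2)): offset=6, physical=[A,B,C,p,E,f,n,H,I], logical=[n,H,I,A,B,C,p,E,f]
After op 6 (rotate(-3)): offset=3, physical=[A,B,C,p,E,f,n,H,I], logical=[p,E,f,n,H,I,A,B,C]
After op 7 (rotate(-3)): offset=0, physical=[A,B,C,p,E,f,n,H,I], logical=[A,B,C,p,E,f,n,H,I]

Answer: A,B,C,p,E,f,n,H,I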